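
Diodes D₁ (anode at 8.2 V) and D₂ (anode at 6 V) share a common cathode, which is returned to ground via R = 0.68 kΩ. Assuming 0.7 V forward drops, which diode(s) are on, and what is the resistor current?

Only D₁ conducts; I_R ≈ 11 mA

Assume both conduct. Then node N would need to be at both 8.2−0.7 = 7.5 V and 6−0.7 = 5.3 V, which is impossible.
Assume only D₁ conducts: V_N = 8.2 − 0.7 = 7.5 V, so I_R = 7.5/0.68 = 11 mA.
Check D₂: its anode-to-cathode voltage is 6 − 7.5 = -1.5 V < 0.7 V, so it is off. The assumption is consistent.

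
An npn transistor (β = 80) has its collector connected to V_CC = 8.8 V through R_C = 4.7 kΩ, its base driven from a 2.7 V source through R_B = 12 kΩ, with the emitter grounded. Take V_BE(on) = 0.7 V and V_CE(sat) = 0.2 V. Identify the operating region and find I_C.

saturation; I_C ≈ 1.8 mA

Assume active: I_B = (2.7 − 0.7)/12 = 0.167 mA, giving I_C = β·I_B = 13.3 mA.
But then V_CE = 8.8 − 13.3×4.7 = -53.9 V < V_CE(sat) = 0.2 V — impossible in the active region.
So the transistor is saturated. With V_CE = 0.2 V, I_C = (V_CC − 0.2)/R_C = 8.6/4.7 = 1.83 mA.
Check: β·I_B = 13.3 mA > I_C = 1.83 mA, confirming saturation.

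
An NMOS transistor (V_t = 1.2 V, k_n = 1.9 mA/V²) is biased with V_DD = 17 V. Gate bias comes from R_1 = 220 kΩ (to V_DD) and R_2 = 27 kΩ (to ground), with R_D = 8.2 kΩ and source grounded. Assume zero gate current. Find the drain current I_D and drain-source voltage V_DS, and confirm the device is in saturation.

I_D ≈ 0.41 mA, V_DS ≈ 14 V

V_G = V_DD·R_2/(R_1+R_2) = 17×27/247 = 1.86 V. With the source grounded, V_GS = V_G = 1.86 V.
Assume saturation: I_D = (k_n/2)(V_GS − V_t)² = (1.9/2)×(1.86 − 1.2)² = 0.95×0.658² = 0.412 mA.
V_DS = V_DD − I_D·R_D = 17 − 0.412×8.2 = 13.6 V.
Saturation requires V_DS ≥ V_GS − V_t = 0.658 V; 13.6 ≥ 0.658 ✓.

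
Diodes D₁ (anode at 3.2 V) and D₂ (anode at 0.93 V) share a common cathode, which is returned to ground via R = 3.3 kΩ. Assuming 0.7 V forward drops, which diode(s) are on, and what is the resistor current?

Assume both conduct. Then node N would need to be at both 3.2−0.7 = 2.5 V and 0.93−0.7 = 0.23 V, which is impossible.
Assume only D₁ conducts: V_N = 3.2 − 0.7 = 2.5 V, so I_R = 2.5/3.3 = 0.758 mA.
Check D₂: its anode-to-cathode voltage is 0.93 − 2.5 = -1.57 V < 0.7 V, so it is off. The assumption is consistent.

Only D₁ conducts; I_R ≈ 0.76 mA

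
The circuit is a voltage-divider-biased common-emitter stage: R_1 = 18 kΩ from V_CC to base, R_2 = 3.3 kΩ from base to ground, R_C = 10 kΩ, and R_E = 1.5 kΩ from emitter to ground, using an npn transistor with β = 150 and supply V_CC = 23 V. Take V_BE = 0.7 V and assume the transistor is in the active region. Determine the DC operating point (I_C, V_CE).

I_C ≈ 1.9 mA, V_CE ≈ 1.4 V

Thevenize the base divider: V_Th = V_CC·R_2/(R_1+R_2) = 23×3.3/21.3 = 3.56 V, R_Th = R_1‖R_2 = 2.79 kΩ.
Base-emitter loop: V_Th = I_B·R_Th + V_BE + (β+1)I_B·R_E, so I_B = (3.56 − 0.7) / (2.79 + 151×1.5) = 0.0125 mA.
I_C = β·I_B = 150×0.0125 = 1.87 mA, and I_E = (β+1)I_B = 1.89 mA.
V_CE = V_CC − I_C·R_C − I_E·R_E = 23 − 1.87×10 − 1.89×1.5 = 1.44 V.
V_CE = 1.44 V > 0.2 V confirms active-region operation.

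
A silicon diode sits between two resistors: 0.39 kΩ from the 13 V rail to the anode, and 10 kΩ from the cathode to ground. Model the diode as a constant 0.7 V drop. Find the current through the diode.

I ≈ 1.2 mA

The two resistors are in series with the diode, so KVL gives 13 = I·0.39 + 0.7 + I·10.
I = (13 − 0.7) / (0.39 + 10) kΩ = 12.3 / 10.4 = 1.18 mA.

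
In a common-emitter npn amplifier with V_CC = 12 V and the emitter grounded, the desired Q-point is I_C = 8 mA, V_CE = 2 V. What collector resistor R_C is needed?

R_C ≈ 1.2 kΩ

Collector loop: V_CC = I_C·R_C + V_CE.
R_C = (V_CC − V_CE)/I_C = (12 − 2)/8 = 1.25 kΩ.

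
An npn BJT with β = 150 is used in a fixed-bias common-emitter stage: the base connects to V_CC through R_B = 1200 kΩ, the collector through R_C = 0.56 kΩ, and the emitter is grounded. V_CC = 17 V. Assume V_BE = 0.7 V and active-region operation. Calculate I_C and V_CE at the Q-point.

Base loop: V_CC = I_B·R_B + V_BE, so I_B = (17 − 0.7)/1200 kΩ = 0.0136 mA.
In the active region I_C = β·I_B = 150 × 0.0136 = 2.04 mA.
Collector loop: V_CE = V_CC − I_C·R_C = 17 − 2.04×0.56 = 15.9 V.
Since V_CE = 15.9 V > V_CE(sat) ≈ 0.2 V, the transistor is in the active region as assumed.

I_C ≈ 2 mA, V_CE ≈ 16 V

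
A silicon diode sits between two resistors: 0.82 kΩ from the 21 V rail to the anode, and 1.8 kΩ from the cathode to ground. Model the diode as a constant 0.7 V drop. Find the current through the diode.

The two resistors are in series with the diode, so KVL gives 21 = I·0.82 + 0.7 + I·1.8.
I = (21 − 0.7) / (0.82 + 1.8) kΩ = 20.3 / 2.62 = 7.75 mA.

I ≈ 7.7 mA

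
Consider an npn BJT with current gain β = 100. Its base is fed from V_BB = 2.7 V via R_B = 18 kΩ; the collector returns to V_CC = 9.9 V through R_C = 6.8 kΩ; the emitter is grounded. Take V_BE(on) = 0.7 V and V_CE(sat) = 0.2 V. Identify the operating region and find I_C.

Assume active: I_B = (2.7 − 0.7)/18 = 0.111 mA, giving I_C = β·I_B = 11.1 mA.
But then V_CE = 9.9 − 11.1×6.8 = -65.7 V < V_CE(sat) = 0.2 V — impossible in the active region.
So the transistor is saturated. With V_CE = 0.2 V, I_C = (V_CC − 0.2)/R_C = 9.7/6.8 = 1.43 mA.
Check: β·I_B = 11.1 mA > I_C = 1.43 mA, confirming saturation.

saturation; I_C ≈ 1.4 mA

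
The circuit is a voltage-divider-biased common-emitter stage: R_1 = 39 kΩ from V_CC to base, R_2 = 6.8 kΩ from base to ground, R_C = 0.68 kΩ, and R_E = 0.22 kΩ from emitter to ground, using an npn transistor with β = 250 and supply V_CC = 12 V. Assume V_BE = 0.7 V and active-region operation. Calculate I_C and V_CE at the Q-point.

Thevenize the base divider: V_Th = V_CC·R_2/(R_1+R_2) = 12×6.8/45.8 = 1.78 V, R_Th = R_1‖R_2 = 5.79 kΩ.
Base-emitter loop: V_Th = I_B·R_Th + V_BE + (β+1)I_B·R_E, so I_B = (1.78 − 0.7) / (5.79 + 251×0.22) = 0.0177 mA.
I_C = β·I_B = 250×0.0177 = 4.43 mA, and I_E = (β+1)I_B = 4.45 mA.
V_CE = V_CC − I_C·R_C − I_E·R_E = 12 − 4.43×0.68 − 4.45×0.22 = 8.01 V.
V_CE = 8.01 V > 0.2 V confirms active-region operation.

I_C ≈ 4.4 mA, V_CE ≈ 8 V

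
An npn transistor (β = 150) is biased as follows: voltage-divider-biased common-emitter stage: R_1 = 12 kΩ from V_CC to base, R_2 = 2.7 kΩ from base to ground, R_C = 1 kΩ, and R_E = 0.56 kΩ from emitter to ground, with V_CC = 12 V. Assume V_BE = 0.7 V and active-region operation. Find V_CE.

Thevenize the base divider: V_Th = V_CC·R_2/(R_1+R_2) = 12×2.7/14.7 = 2.2 V, R_Th = R_1‖R_2 = 2.2 kΩ.
Base-emitter loop: V_Th = I_B·R_Th + V_BE + (β+1)I_B·R_E, so I_B = (2.2 − 0.7) / (2.2 + 151×0.56) = 0.0173 mA.
I_C = β·I_B = 150×0.0173 = 2.6 mA, and I_E = (β+1)I_B = 2.62 mA.
V_CE = V_CC − I_C·R_C − I_E·R_E = 12 − 2.6×1 − 2.62×0.56 = 7.93 V.
V_CE = 7.93 V > 0.2 V confirms active-region operation.

V_CE ≈ 7.9 V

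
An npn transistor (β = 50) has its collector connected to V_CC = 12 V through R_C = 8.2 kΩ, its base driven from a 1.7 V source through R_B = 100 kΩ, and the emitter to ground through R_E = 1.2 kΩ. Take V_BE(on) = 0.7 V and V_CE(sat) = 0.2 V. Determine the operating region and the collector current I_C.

Assume active. Base-emitter loop: I_B = (V_BB − V_BE)/(R_B + (β+1)R_E) = (1.7 − 0.7)/(100 + 51×1.2) = 0.0062 mA.
I_C = β·I_B = 50×0.0062 = 0.31 mA.
V_CE = V_CC − I_C·R_C − I_E·R_E = 12 − 0.31×8.2 − 0.316×1.2 = 9.08 V > V_CE(sat), so the active-region assumption holds.

active; I_C ≈ 0.31 mA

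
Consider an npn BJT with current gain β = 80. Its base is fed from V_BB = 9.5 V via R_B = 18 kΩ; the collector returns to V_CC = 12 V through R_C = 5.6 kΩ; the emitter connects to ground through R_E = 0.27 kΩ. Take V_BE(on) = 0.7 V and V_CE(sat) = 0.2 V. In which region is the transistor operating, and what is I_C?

saturation; I_C ≈ 2 mA

Assume active: I_B = (9.5 − 0.7)/(18 + 81×0.27) = 0.221 mA, I_C = β·I_B = 17.7 mA.
Then V_CE = 12 − 17.7×5.6 − 17.9×0.27 = -91.7 V < 0.2 V — the active assumption fails.
Re-solve with V_CE = 0.2 V. KCL at the emitter: V_E/R_E = (V_BB−0.7−V_E)/R_B + (V_CC−0.2−V_E)/R_C, giving V_E = 0.659 V.
I_C = (V_CC − 0.2 − V_E)/R_C = (11.8 − 0.659)/5.6 = 1.99 mA.
Check: I_B = (8.8 − 0.659)/18 = 0.452 mA, and β·I_B = 36.2 mA > I_C, confirming saturation.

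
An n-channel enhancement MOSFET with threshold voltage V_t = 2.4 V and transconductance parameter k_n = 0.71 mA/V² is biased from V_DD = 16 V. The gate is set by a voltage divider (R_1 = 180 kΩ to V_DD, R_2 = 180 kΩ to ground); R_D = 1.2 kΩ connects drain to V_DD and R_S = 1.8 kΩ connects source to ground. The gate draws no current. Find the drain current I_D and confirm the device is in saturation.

V_G = V_DD·R_2/(R_1+R_2) = 16×180/360 = 8 V.
Assume saturation: I_D = (k_n/2)(V_GS − V_t)² with V_GS = V_G − I_D·R_S = 8 − 1.8·I_D.
Substituting gives 1.15·I_D² − 8.16·I_D + 11.1 = 0, with roots I_D = 1.84 or 5.25 mA.
The root I_D = 5.25 mA gives V_GS = -1.44 V ≤ V_t, so take I_D = 1.84 mA.
Then V_GS = 4.68 V and V_DS = V_DD − I_D(R_D+R_S) = 16 − 1.84×3 = 10.5 V.
Saturation requires V_DS ≥ V_GS − V_t = 2.28 V; 10.5 ≥ 2.28 ✓.

I_D ≈ 1.8 mA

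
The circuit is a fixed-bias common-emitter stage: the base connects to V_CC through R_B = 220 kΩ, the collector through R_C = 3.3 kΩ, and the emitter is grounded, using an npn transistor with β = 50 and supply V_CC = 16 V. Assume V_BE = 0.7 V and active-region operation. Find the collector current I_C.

Base loop: V_CC = I_B·R_B + V_BE, so I_B = (16 − 0.7)/220 kΩ = 0.0695 mA.
In the active region I_C = β·I_B = 50 × 0.0695 = 3.48 mA.
Collector loop: V_CE = V_CC − I_C·R_C = 16 − 3.48×3.3 = 4.53 V.
Since V_CE = 4.53 V > V_CE(sat) ≈ 0.2 V, the transistor is in the active region as assumed.

I_C ≈ 3.5 mA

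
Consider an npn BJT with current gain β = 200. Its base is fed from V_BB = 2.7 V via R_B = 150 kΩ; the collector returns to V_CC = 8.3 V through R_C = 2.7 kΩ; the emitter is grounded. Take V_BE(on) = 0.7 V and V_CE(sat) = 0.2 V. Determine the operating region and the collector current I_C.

active; I_C ≈ 2.7 mA

Assume active. Base-emitter loop: I_B = (V_BB − V_BE)/R_B = (2.7 − 0.7)/150 = 0.0133 mA.
I_C = β·I_B = 200×0.0133 = 2.67 mA.
V_CE = V_CC − I_C·R_C = 8.3 − 2.67×2.7 = 1.1 V > V_CE(sat), so the active-region assumption holds.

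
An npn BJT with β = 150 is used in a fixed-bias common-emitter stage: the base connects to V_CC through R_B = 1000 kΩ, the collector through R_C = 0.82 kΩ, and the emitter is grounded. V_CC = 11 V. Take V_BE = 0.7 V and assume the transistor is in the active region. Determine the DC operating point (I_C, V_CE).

I_C ≈ 1.5 mA, V_CE ≈ 9.7 V

Base loop: V_CC = I_B·R_B + V_BE, so I_B = (11 − 0.7)/1000 kΩ = 0.0103 mA.
In the active region I_C = β·I_B = 150 × 0.0103 = 1.54 mA.
Collector loop: V_CE = V_CC − I_C·R_C = 11 − 1.54×0.82 = 9.73 V.
Since V_CE = 9.73 V > V_CE(sat) ≈ 0.2 V, the transistor is in the active region as assumed.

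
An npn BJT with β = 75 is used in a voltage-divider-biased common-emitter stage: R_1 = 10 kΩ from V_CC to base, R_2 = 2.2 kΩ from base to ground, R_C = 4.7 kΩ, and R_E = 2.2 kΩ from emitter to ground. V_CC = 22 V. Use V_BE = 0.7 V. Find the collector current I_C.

I_C ≈ 1.4 mA

Thevenize the base divider: V_Th = V_CC·R_2/(R_1+R_2) = 22×2.2/12.2 = 3.97 V, R_Th = R_1‖R_2 = 1.8 kΩ.
Base-emitter loop: V_Th = I_B·R_Th + V_BE + (β+1)I_B·R_E, so I_B = (3.97 − 0.7) / (1.8 + 76×2.2) = 0.0193 mA.
I_C = β·I_B = 75×0.0193 = 1.45 mA, and I_E = (β+1)I_B = 1.47 mA.
V_CE = V_CC − I_C·R_C − I_E·R_E = 22 − 1.45×4.7 − 1.47×2.2 = 12 V.
V_CE = 12 V > 0.2 V confirms active-region operation.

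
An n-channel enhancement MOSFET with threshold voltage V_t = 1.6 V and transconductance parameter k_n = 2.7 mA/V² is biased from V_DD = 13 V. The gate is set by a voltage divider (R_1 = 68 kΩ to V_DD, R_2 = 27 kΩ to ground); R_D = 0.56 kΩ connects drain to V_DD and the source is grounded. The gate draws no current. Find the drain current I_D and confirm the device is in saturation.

V_G = V_DD·R_2/(R_1+R_2) = 13×27/95 = 3.69 V. With the source grounded, V_GS = V_G = 3.69 V.
Assume saturation: I_D = (k_n/2)(V_GS − V_t)² = (2.7/2)×(3.69 − 1.6)² = 1.35×2.09² = 5.92 mA.
V_DS = V_DD − I_D·R_D = 13 − 5.92×0.56 = 9.68 V.
Saturation requires V_DS ≥ V_GS − V_t = 2.09 V; 9.68 ≥ 2.09 ✓.

I_D ≈ 5.9 mA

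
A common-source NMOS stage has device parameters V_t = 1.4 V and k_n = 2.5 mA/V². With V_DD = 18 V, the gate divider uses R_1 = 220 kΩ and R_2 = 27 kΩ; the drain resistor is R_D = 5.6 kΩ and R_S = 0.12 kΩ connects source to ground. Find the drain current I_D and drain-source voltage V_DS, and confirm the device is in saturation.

I_D ≈ 0.35 mA, V_DS ≈ 16 V

V_G = V_DD·R_2/(R_1+R_2) = 18×27/247 = 1.97 V.
Assume saturation: I_D = (k_n/2)(V_GS − V_t)² with V_GS = V_G − I_D·R_S = 1.97 − 0.12·I_D.
Substituting gives 0.018·I_D² − 1.17·I_D + 0.403 = 0, with roots I_D = 0.346 or 64.7 mA.
The root I_D = 64.7 mA gives V_GS = -5.79 V ≤ V_t, so take I_D = 0.346 mA.
Then V_GS = 1.93 V and V_DS = V_DD − I_D(R_D+R_S) = 18 − 0.346×5.72 = 16 V.
Saturation requires V_DS ≥ V_GS − V_t = 0.526 V; 16 ≥ 0.526 ✓.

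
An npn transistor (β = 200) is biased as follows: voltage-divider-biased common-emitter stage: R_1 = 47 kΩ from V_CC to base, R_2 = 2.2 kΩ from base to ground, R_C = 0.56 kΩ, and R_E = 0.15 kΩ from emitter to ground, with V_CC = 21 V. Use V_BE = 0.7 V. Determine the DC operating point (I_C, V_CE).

I_C ≈ 1.5 mA, V_CE ≈ 20 V

Thevenize the base divider: V_Th = V_CC·R_2/(R_1+R_2) = 21×2.2/49.2 = 0.939 V, R_Th = R_1‖R_2 = 2.1 kΩ.
Base-emitter loop: V_Th = I_B·R_Th + V_BE + (β+1)I_B·R_E, so I_B = (0.939 − 0.7) / (2.1 + 201×0.15) = 0.00741 mA.
I_C = β·I_B = 200×0.00741 = 1.48 mA, and I_E = (β+1)I_B = 1.49 mA.
V_CE = V_CC − I_C·R_C − I_E·R_E = 21 − 1.48×0.56 − 1.49×0.15 = 19.9 V.
V_CE = 19.9 V > 0.2 V confirms active-region operation.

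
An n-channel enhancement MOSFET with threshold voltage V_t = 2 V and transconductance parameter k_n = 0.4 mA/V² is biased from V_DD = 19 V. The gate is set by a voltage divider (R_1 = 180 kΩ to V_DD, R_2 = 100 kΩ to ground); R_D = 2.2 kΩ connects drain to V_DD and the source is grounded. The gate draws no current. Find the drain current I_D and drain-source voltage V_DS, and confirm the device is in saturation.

I_D ≈ 4.6 mA, V_DS ≈ 8.9 V

V_G = V_DD·R_2/(R_1+R_2) = 19×100/280 = 6.79 V. With the source grounded, V_GS = V_G = 6.79 V.
Assume saturation: I_D = (k_n/2)(V_GS − V_t)² = (0.4/2)×(6.79 − 2)² = 0.2×4.79² = 4.58 mA.
V_DS = V_DD − I_D·R_D = 19 − 4.58×2.2 = 8.92 V.
Saturation requires V_DS ≥ V_GS − V_t = 4.79 V; 8.92 ≥ 4.79 ✓.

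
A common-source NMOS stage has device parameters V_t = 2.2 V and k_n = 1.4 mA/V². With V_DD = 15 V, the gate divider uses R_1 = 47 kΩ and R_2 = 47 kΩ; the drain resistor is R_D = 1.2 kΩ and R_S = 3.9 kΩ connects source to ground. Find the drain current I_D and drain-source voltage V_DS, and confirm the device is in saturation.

I_D ≈ 1 mA, V_DS ≈ 9.7 V

V_G = V_DD·R_2/(R_1+R_2) = 15×47/94 = 7.5 V.
Assume saturation: I_D = (k_n/2)(V_GS − V_t)² with V_GS = V_G − I_D·R_S = 7.5 − 3.9·I_D.
Substituting gives 10.6·I_D² − 29.9·I_D + 19.7 = 0, with roots I_D = 1.05 or 1.77 mA.
The root I_D = 1.77 mA gives V_GS = 0.612 V ≤ V_t, so take I_D = 1.05 mA.
Then V_GS = 3.42 V and V_DS = V_DD − I_D(R_D+R_S) = 15 − 1.05×5.1 = 9.67 V.
Saturation requires V_DS ≥ V_GS − V_t = 1.22 V; 9.67 ≥ 1.22 ✓.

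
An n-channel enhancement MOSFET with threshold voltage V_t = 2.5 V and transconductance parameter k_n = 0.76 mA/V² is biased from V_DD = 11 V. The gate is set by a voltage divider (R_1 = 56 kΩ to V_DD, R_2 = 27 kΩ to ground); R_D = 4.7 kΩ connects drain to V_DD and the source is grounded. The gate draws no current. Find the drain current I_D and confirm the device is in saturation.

V_G = V_DD·R_2/(R_1+R_2) = 11×27/83 = 3.58 V. With the source grounded, V_GS = V_G = 3.58 V.
Assume saturation: I_D = (k_n/2)(V_GS − V_t)² = (0.76/2)×(3.58 − 2.5)² = 0.38×1.08² = 0.442 mA.
V_DS = V_DD − I_D·R_D = 11 − 0.442×4.7 = 8.92 V.
Saturation requires V_DS ≥ V_GS − V_t = 1.08 V; 8.92 ≥ 1.08 ✓.

I_D ≈ 0.44 mA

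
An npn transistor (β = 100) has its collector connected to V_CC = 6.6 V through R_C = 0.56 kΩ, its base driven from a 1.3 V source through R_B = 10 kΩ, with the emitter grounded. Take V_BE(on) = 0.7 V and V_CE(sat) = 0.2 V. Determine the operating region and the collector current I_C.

Assume active. Base-emitter loop: I_B = (V_BB − V_BE)/R_B = (1.3 − 0.7)/10 = 0.06 mA.
I_C = β·I_B = 100×0.06 = 6 mA.
V_CE = V_CC − I_C·R_C = 6.6 − 6×0.56 = 3.24 V > V_CE(sat), so the active-region assumption holds.

active; I_C ≈ 6 mA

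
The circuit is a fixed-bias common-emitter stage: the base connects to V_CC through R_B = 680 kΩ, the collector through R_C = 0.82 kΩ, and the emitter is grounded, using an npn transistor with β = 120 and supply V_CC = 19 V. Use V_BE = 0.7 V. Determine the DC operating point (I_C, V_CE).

I_C ≈ 3.2 mA, V_CE ≈ 16 V

Base loop: V_CC = I_B·R_B + V_BE, so I_B = (19 − 0.7)/680 kΩ = 0.0269 mA.
In the active region I_C = β·I_B = 120 × 0.0269 = 3.23 mA.
Collector loop: V_CE = V_CC − I_C·R_C = 19 − 3.23×0.82 = 16.4 V.
Since V_CE = 16.4 V > V_CE(sat) ≈ 0.2 V, the transistor is in the active region as assumed.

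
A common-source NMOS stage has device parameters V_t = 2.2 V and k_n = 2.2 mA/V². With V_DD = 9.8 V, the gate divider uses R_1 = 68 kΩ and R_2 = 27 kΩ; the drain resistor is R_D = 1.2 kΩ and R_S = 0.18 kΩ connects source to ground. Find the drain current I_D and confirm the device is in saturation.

V_G = V_DD·R_2/(R_1+R_2) = 9.8×27/95 = 2.79 V.
Assume saturation: I_D = (k_n/2)(V_GS − V_t)² with V_GS = V_G − I_D·R_S = 2.79 − 0.18·I_D.
Substituting gives 0.0356·I_D² − 1.23·I_D + 0.377 = 0, with roots I_D = 0.309 or 34.3 mA.
The root I_D = 34.3 mA gives V_GS = -3.38 V ≤ V_t, so take I_D = 0.309 mA.
Then V_GS = 2.73 V and V_DS = V_DD − I_D(R_D+R_S) = 9.8 − 0.309×1.38 = 9.37 V.
Saturation requires V_DS ≥ V_GS − V_t = 0.53 V; 9.37 ≥ 0.53 ✓.

I_D ≈ 0.31 mA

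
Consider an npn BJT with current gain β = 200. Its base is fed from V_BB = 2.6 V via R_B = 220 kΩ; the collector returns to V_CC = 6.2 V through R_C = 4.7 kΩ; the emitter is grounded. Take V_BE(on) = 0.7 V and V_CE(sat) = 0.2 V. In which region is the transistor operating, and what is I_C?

Assume active: I_B = (2.6 − 0.7)/220 = 0.00864 mA, giving I_C = β·I_B = 1.73 mA.
But then V_CE = 6.2 − 1.73×4.7 = -1.92 V < V_CE(sat) = 0.2 V — impossible in the active region.
So the transistor is saturated. With V_CE = 0.2 V, I_C = (V_CC − 0.2)/R_C = 6/4.7 = 1.28 mA.
Check: β·I_B = 1.73 mA > I_C = 1.28 mA, confirming saturation.

saturation; I_C ≈ 1.3 mA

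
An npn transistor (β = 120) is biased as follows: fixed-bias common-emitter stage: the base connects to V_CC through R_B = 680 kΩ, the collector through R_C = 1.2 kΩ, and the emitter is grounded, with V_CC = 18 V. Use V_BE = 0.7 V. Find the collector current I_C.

I_C ≈ 3.1 mA

Base loop: V_CC = I_B·R_B + V_BE, so I_B = (18 − 0.7)/680 kΩ = 0.0254 mA.
In the active region I_C = β·I_B = 120 × 0.0254 = 3.05 mA.
Collector loop: V_CE = V_CC − I_C·R_C = 18 − 3.05×1.2 = 14.3 V.
Since V_CE = 14.3 V > V_CE(sat) ≈ 0.2 V, the transistor is in the active region as assumed.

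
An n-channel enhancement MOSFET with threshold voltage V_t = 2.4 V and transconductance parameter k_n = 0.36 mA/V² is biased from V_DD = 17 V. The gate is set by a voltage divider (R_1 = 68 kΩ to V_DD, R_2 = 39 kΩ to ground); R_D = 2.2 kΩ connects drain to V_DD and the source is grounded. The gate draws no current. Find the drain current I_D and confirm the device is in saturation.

V_G = V_DD·R_2/(R_1+R_2) = 17×39/107 = 6.2 V. With the source grounded, V_GS = V_G = 6.2 V.
Assume saturation: I_D = (k_n/2)(V_GS − V_t)² = (0.36/2)×(6.2 − 2.4)² = 0.18×3.8² = 2.59 mA.
V_DS = V_DD − I_D·R_D = 17 − 2.59×2.2 = 11.3 V.
Saturation requires V_DS ≥ V_GS − V_t = 3.8 V; 11.3 ≥ 3.8 ✓.

I_D ≈ 2.6 mA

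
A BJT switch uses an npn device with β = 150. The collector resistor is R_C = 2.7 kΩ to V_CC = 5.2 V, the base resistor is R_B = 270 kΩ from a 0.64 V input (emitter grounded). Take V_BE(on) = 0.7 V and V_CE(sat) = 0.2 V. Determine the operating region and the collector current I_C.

cutoff; I_C ≈ 0

V_BB = 0.64 V ≤ V_BE(on) = 0.7 V, so the base-emitter junction is not forward biased.
The transistor is in cutoff: I_B = I_C = 0.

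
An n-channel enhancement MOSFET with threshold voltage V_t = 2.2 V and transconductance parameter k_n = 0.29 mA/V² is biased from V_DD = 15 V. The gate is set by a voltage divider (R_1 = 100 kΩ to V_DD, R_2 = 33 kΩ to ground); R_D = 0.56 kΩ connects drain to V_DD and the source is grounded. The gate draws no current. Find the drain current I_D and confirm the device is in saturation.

V_G = V_DD·R_2/(R_1+R_2) = 15×33/133 = 3.72 V. With the source grounded, V_GS = V_G = 3.72 V.
Assume saturation: I_D = (k_n/2)(V_GS − V_t)² = (0.29/2)×(3.72 − 2.2)² = 0.145×1.52² = 0.336 mA.
V_DS = V_DD − I_D·R_D = 15 − 0.336×0.56 = 14.8 V.
Saturation requires V_DS ≥ V_GS − V_t = 1.52 V; 14.8 ≥ 1.52 ✓.

I_D ≈ 0.34 mA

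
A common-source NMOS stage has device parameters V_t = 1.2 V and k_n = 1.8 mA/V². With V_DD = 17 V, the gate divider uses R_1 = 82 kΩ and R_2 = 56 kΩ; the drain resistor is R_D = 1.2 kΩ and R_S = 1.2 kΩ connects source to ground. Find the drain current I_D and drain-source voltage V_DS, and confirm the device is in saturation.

V_G = V_DD·R_2/(R_1+R_2) = 17×56/138 = 6.9 V.
Assume saturation: I_D = (k_n/2)(V_GS − V_t)² with V_GS = V_G − I_D·R_S = 6.9 − 1.2·I_D.
Substituting gives 1.3·I_D² − 13.3·I_D + 29.2 = 0, with roots I_D = 3.18 or 7.09 mA.
The root I_D = 7.09 mA gives V_GS = -1.61 V ≤ V_t, so take I_D = 3.18 mA.
Then V_GS = 3.08 V and V_DS = V_DD − I_D(R_D+R_S) = 17 − 3.18×2.4 = 9.36 V.
Saturation requires V_DS ≥ V_GS − V_t = 1.88 V; 9.36 ≥ 1.88 ✓.

I_D ≈ 3.2 mA, V_DS ≈ 9.4 V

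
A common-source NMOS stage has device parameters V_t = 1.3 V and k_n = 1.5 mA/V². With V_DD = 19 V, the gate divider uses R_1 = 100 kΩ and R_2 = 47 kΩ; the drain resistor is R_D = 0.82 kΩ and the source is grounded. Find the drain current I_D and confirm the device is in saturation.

I_D ≈ 17 mA

V_G = V_DD·R_2/(R_1+R_2) = 19×47/147 = 6.07 V. With the source grounded, V_GS = V_G = 6.07 V.
Assume saturation: I_D = (k_n/2)(V_GS − V_t)² = (1.5/2)×(6.07 − 1.3)² = 0.75×4.77² = 17.1 mA.
V_DS = V_DD − I_D·R_D = 19 − 17.1×0.82 = 4.98 V.
Saturation requires V_DS ≥ V_GS − V_t = 4.77 V; 4.98 ≥ 4.77 ✓.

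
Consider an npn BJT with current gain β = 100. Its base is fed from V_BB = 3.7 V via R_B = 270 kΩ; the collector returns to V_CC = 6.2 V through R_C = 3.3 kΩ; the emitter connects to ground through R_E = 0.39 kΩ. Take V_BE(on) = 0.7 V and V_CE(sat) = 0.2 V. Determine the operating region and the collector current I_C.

active; I_C ≈ 0.97 mA

Assume active. Base-emitter loop: I_B = (V_BB − V_BE)/(R_B + (β+1)R_E) = (3.7 − 0.7)/(270 + 101×0.39) = 0.0097 mA.
I_C = β·I_B = 100×0.0097 = 0.97 mA.
V_CE = V_CC − I_C·R_C − I_E·R_E = 6.2 − 0.97×3.3 − 0.979×0.39 = 2.62 V > V_CE(sat), so the active-region assumption holds.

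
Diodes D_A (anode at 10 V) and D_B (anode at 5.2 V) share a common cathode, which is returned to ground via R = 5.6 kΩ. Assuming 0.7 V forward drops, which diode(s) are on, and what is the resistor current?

Assume both conduct. Then node N would need to be at both 10−0.7 = 9.3 V and 5.2−0.7 = 4.5 V, which is impossible.
Assume only D_A conducts: V_N = 10 − 0.7 = 9.3 V, so I_R = 9.3/5.6 = 1.66 mA.
Check D_B: its anode-to-cathode voltage is 5.2 − 9.3 = -4.1 V < 0.7 V, so it is off. The assumption is consistent.

Only D_A conducts; I_R ≈ 1.7 mA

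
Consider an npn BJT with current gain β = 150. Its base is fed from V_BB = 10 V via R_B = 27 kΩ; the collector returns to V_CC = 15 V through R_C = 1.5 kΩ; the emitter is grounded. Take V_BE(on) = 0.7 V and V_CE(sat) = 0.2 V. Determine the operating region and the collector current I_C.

saturation; I_C ≈ 9.9 mA

Assume active: I_B = (10 − 0.7)/27 = 0.344 mA, giving I_C = β·I_B = 51.7 mA.
But then V_CE = 15 − 51.7×1.5 = -62.5 V < V_CE(sat) = 0.2 V — impossible in the active region.
So the transistor is saturated. With V_CE = 0.2 V, I_C = (V_CC − 0.2)/R_C = 14.8/1.5 = 9.87 mA.
Check: β·I_B = 51.7 mA > I_C = 9.87 mA, confirming saturation.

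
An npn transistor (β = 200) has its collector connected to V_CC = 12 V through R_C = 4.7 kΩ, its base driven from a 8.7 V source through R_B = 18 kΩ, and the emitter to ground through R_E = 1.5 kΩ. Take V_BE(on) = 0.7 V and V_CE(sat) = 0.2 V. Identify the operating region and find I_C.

saturation; I_C ≈ 1.8 mA

Assume active: I_B = (8.7 − 0.7)/(18 + 201×1.5) = 0.025 mA, I_C = β·I_B = 5.01 mA.
Then V_CE = 12 − 5.01×4.7 − 5.03×1.5 = -19.1 V < 0.2 V — the active assumption fails.
Re-solve with V_CE = 0.2 V. KCL at the emitter: V_E/R_E = (V_BB−0.7−V_E)/R_B + (V_CC−0.2−V_E)/R_C, giving V_E = 3.16 V.
I_C = (V_CC − 0.2 − V_E)/R_C = (11.8 − 3.16)/4.7 = 1.84 mA.
Check: I_B = (8 − 3.16)/18 = 0.269 mA, and β·I_B = 53.8 mA > I_C, confirming saturation.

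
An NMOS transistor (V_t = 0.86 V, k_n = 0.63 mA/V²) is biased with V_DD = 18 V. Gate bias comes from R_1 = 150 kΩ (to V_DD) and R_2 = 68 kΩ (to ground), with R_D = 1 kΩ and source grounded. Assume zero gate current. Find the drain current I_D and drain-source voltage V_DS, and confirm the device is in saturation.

I_D ≈ 7.1 mA, V_DS ≈ 11 V

V_G = V_DD·R_2/(R_1+R_2) = 18×68/218 = 5.61 V. With the source grounded, V_GS = V_G = 5.61 V.
Assume saturation: I_D = (k_n/2)(V_GS − V_t)² = (0.63/2)×(5.61 − 0.86)² = 0.315×4.75² = 7.12 mA.
V_DS = V_DD − I_D·R_D = 18 − 7.12×1 = 10.9 V.
Saturation requires V_DS ≥ V_GS − V_t = 4.75 V; 10.9 ≥ 4.75 ✓.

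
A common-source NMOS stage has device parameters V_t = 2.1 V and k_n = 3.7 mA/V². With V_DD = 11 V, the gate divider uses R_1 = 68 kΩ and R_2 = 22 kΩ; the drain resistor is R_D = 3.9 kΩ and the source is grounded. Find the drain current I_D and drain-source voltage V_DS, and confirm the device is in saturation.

V_G = V_DD·R_2/(R_1+R_2) = 11×22/90 = 2.69 V. With the source grounded, V_GS = V_G = 2.69 V.
Assume saturation: I_D = (k_n/2)(V_GS − V_t)² = (3.7/2)×(2.69 − 2.1)² = 1.85×0.589² = 0.642 mA.
V_DS = V_DD − I_D·R_D = 11 − 0.642×3.9 = 8.5 V.
Saturation requires V_DS ≥ V_GS − V_t = 0.589 V; 8.5 ≥ 0.589 ✓.

I_D ≈ 0.64 mA, V_DS ≈ 8.5 V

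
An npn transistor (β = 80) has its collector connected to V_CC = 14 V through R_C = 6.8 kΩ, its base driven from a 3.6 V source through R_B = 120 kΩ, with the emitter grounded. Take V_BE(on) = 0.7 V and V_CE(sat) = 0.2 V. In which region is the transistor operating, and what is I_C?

Assume active. Base-emitter loop: I_B = (V_BB − V_BE)/R_B = (3.6 − 0.7)/120 = 0.0242 mA.
I_C = β·I_B = 80×0.0242 = 1.93 mA.
V_CE = V_CC − I_C·R_C = 14 − 1.93×6.8 = 0.853 V > V_CE(sat), so the active-region assumption holds.

active; I_C ≈ 1.9 mA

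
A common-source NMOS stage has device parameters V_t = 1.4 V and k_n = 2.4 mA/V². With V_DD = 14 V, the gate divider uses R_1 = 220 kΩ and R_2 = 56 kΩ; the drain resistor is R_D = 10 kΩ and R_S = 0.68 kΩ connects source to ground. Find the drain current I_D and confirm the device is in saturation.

V_G = V_DD·R_2/(R_1+R_2) = 14×56/276 = 2.84 V.
Assume saturation: I_D = (k_n/2)(V_GS − V_t)² with V_GS = V_G − I_D·R_S = 2.84 − 0.68·I_D.
Substituting gives 0.555·I_D² − 3.35·I_D + 2.49 = 0, with roots I_D = 0.868 or 5.17 mA.
The root I_D = 5.17 mA gives V_GS = -0.676 V ≤ V_t, so take I_D = 0.868 mA.
Then V_GS = 2.25 V and V_DS = V_DD − I_D(R_D+R_S) = 14 − 0.868×10.7 = 4.73 V.
Saturation requires V_DS ≥ V_GS − V_t = 0.85 V; 4.73 ≥ 0.85 ✓.

I_D ≈ 0.87 mA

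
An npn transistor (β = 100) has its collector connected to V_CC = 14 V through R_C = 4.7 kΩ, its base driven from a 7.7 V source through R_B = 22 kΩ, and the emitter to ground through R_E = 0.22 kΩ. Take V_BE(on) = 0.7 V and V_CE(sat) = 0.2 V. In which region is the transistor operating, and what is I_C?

saturation; I_C ≈ 2.8 mA

Assume active: I_B = (7.7 − 0.7)/(22 + 101×0.22) = 0.158 mA, I_C = β·I_B = 15.8 mA.
Then V_CE = 14 − 15.8×4.7 − 16×0.22 = -63.9 V < 0.2 V — the active assumption fails.
Re-solve with V_CE = 0.2 V. KCL at the emitter: V_E/R_E = (V_BB−0.7−V_E)/R_B + (V_CC−0.2−V_E)/R_C, giving V_E = 0.677 V.
I_C = (V_CC − 0.2 − V_E)/R_C = (13.8 − 0.677)/4.7 = 2.79 mA.
Check: I_B = (7 − 0.677)/22 = 0.287 mA, and β·I_B = 28.7 mA > I_C, confirming saturation.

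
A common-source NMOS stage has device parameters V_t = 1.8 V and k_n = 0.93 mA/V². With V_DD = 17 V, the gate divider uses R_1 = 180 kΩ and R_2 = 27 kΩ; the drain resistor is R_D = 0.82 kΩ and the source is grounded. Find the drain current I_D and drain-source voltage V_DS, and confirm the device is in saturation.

I_D ≈ 0.081 mA, V_DS ≈ 17 V

V_G = V_DD·R_2/(R_1+R_2) = 17×27/207 = 2.22 V. With the source grounded, V_GS = V_G = 2.22 V.
Assume saturation: I_D = (k_n/2)(V_GS − V_t)² = (0.93/2)×(2.22 − 1.8)² = 0.465×0.417² = 0.081 mA.
V_DS = V_DD − I_D·R_D = 17 − 0.081×0.82 = 16.9 V.
Saturation requires V_DS ≥ V_GS − V_t = 0.417 V; 16.9 ≥ 0.417 ✓.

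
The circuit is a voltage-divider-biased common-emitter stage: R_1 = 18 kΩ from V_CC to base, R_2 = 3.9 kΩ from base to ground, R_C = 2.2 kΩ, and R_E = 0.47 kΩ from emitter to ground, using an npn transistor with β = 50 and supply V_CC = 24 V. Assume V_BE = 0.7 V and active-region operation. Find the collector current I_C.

I_C ≈ 6.6 mA

Thevenize the base divider: V_Th = V_CC·R_2/(R_1+R_2) = 24×3.9/21.9 = 4.27 V, R_Th = R_1‖R_2 = 3.21 kΩ.
Base-emitter loop: V_Th = I_B·R_Th + V_BE + (β+1)I_B·R_E, so I_B = (4.27 − 0.7) / (3.21 + 51×0.47) = 0.132 mA.
I_C = β·I_B = 50×0.132 = 6.58 mA, and I_E = (β+1)I_B = 6.71 mA.
V_CE = V_CC − I_C·R_C − I_E·R_E = 24 − 6.58×2.2 − 6.71×0.47 = 6.38 V.
V_CE = 6.38 V > 0.2 V confirms active-region operation.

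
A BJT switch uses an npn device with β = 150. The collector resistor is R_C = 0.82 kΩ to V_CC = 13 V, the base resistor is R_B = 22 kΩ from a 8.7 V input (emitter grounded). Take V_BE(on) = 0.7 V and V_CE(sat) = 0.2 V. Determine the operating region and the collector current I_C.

saturation; I_C ≈ 16 mA

Assume active: I_B = (8.7 − 0.7)/22 = 0.364 mA, giving I_C = β·I_B = 54.5 mA.
But then V_CE = 13 − 54.5×0.82 = -31.7 V < V_CE(sat) = 0.2 V — impossible in the active region.
So the transistor is saturated. With V_CE = 0.2 V, I_C = (V_CC − 0.2)/R_C = 12.8/0.82 = 15.6 mA.
Check: β·I_B = 54.5 mA > I_C = 15.6 mA, confirming saturation.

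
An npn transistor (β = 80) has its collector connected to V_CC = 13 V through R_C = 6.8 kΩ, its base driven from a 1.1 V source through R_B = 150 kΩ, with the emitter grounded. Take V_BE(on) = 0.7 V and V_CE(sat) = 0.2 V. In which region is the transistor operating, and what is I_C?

active; I_C ≈ 0.21 mA

Assume active. Base-emitter loop: I_B = (V_BB − V_BE)/R_B = (1.1 − 0.7)/150 = 0.00267 mA.
I_C = β·I_B = 80×0.00267 = 0.213 mA.
V_CE = V_CC − I_C·R_C = 13 − 0.213×6.8 = 11.5 V > V_CE(sat), so the active-region assumption holds.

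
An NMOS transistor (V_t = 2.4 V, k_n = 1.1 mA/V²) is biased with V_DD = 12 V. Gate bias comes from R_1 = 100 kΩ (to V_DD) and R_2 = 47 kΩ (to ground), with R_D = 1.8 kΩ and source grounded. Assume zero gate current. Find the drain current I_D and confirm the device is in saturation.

I_D ≈ 1.1 mA

V_G = V_DD·R_2/(R_1+R_2) = 12×47/147 = 3.84 V. With the source grounded, V_GS = V_G = 3.84 V.
Assume saturation: I_D = (k_n/2)(V_GS − V_t)² = (1.1/2)×(3.84 − 2.4)² = 0.55×1.44² = 1.14 mA.
V_DS = V_DD − I_D·R_D = 12 − 1.14×1.8 = 9.96 V.
Saturation requires V_DS ≥ V_GS − V_t = 1.44 V; 9.96 ≥ 1.44 ✓.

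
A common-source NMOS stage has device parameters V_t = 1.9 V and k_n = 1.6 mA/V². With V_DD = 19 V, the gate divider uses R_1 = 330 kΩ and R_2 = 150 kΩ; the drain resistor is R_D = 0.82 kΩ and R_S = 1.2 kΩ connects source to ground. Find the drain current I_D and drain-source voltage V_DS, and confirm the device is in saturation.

I_D ≈ 2 mA, V_DS ≈ 15 V

V_G = V_DD·R_2/(R_1+R_2) = 19×150/480 = 5.94 V.
Assume saturation: I_D = (k_n/2)(V_GS − V_t)² with V_GS = V_G − I_D·R_S = 5.94 − 1.2·I_D.
Substituting gives 1.15·I_D² − 8.75·I_D + 13 = 0, with roots I_D = 2.04 or 5.56 mA.
The root I_D = 5.56 mA gives V_GS = -0.737 V ≤ V_t, so take I_D = 2.04 mA.
Then V_GS = 3.5 V and V_DS = V_DD − I_D(R_D+R_S) = 19 − 2.04×2.02 = 14.9 V.
Saturation requires V_DS ≥ V_GS − V_t = 1.6 V; 14.9 ≥ 1.6 ✓.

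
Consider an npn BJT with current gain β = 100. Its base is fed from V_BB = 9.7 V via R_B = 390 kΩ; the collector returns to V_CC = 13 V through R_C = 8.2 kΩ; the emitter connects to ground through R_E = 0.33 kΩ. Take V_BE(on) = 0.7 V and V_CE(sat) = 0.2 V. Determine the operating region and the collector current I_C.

Assume active: I_B = (9.7 − 0.7)/(390 + 101×0.33) = 0.0213 mA, I_C = β·I_B = 2.13 mA.
Then V_CE = 13 − 2.13×8.2 − 2.15×0.33 = -5.14 V < 0.2 V — the active assumption fails.
Re-solve with V_CE = 0.2 V. KCL at the emitter: V_E/R_E = (V_BB−0.7−V_E)/R_B + (V_CC−0.2−V_E)/R_C, giving V_E = 0.502 V.
I_C = (V_CC − 0.2 − V_E)/R_C = (12.8 − 0.502)/8.2 = 1.5 mA.
Check: I_B = (9 − 0.502)/390 = 0.0218 mA, and β·I_B = 2.18 mA > I_C, confirming saturation.

saturation; I_C ≈ 1.5 mA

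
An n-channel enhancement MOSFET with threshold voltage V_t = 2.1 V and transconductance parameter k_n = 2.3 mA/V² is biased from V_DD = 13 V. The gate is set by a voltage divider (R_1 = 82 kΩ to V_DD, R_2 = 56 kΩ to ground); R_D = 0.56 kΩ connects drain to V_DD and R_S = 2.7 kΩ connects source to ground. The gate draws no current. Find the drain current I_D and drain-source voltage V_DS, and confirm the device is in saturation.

V_G = V_DD·R_2/(R_1+R_2) = 13×56/138 = 5.28 V.
Assume saturation: I_D = (k_n/2)(V_GS − V_t)² with V_GS = V_G − I_D·R_S = 5.28 − 2.7·I_D.
Substituting gives 8.38·I_D² − 20.7·I_D + 11.6 = 0, with roots I_D = 0.856 or 1.61 mA.
The root I_D = 1.61 mA gives V_GS = 0.915 V ≤ V_t, so take I_D = 0.856 mA.
Then V_GS = 2.96 V and V_DS = V_DD − I_D(R_D+R_S) = 13 − 0.856×3.26 = 10.2 V.
Saturation requires V_DS ≥ V_GS − V_t = 0.863 V; 10.2 ≥ 0.863 ✓.

I_D ≈ 0.86 mA, V_DS ≈ 10 V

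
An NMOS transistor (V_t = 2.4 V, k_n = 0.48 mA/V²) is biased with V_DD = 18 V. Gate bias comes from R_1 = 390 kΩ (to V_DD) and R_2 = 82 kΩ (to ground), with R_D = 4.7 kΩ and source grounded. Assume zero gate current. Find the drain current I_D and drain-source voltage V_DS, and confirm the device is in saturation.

V_G = V_DD·R_2/(R_1+R_2) = 18×82/472 = 3.13 V. With the source grounded, V_GS = V_G = 3.13 V.
Assume saturation: I_D = (k_n/2)(V_GS − V_t)² = (0.48/2)×(3.13 − 2.4)² = 0.24×0.727² = 0.127 mA.
V_DS = V_DD − I_D·R_D = 18 − 0.127×4.7 = 17.4 V.
Saturation requires V_DS ≥ V_GS − V_t = 0.727 V; 17.4 ≥ 0.727 ✓.

I_D ≈ 0.13 mA, V_DS ≈ 17 V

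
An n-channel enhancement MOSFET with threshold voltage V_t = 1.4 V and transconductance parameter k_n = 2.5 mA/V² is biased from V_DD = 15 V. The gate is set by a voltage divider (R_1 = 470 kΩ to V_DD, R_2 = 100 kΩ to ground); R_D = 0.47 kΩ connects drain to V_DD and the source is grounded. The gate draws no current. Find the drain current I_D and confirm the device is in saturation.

V_G = V_DD·R_2/(R_1+R_2) = 15×100/570 = 2.63 V. With the source grounded, V_GS = V_G = 2.63 V.
Assume saturation: I_D = (k_n/2)(V_GS − V_t)² = (2.5/2)×(2.63 − 1.4)² = 1.25×1.23² = 1.9 mA.
V_DS = V_DD − I_D·R_D = 15 − 1.9×0.47 = 14.1 V.
Saturation requires V_DS ≥ V_GS − V_t = 1.23 V; 14.1 ≥ 1.23 ✓.

I_D ≈ 1.9 mA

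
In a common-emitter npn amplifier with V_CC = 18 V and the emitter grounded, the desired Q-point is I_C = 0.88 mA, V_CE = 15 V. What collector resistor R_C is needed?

Collector loop: V_CC = I_C·R_C + V_CE.
R_C = (V_CC − V_CE)/I_C = (18 − 15)/0.88 = 3.41 kΩ.

R_C ≈ 3.4 kΩ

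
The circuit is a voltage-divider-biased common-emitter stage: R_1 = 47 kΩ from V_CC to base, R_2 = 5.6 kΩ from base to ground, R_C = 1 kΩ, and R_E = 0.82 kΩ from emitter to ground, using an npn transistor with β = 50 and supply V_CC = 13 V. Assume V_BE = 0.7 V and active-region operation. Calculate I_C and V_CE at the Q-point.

I_C ≈ 0.73 mA, V_CE ≈ 12 V

Thevenize the base divider: V_Th = V_CC·R_2/(R_1+R_2) = 13×5.6/52.6 = 1.38 V, R_Th = R_1‖R_2 = 5 kΩ.
Base-emitter loop: V_Th = I_B·R_Th + V_BE + (β+1)I_B·R_E, so I_B = (1.38 − 0.7) / (5 + 51×0.82) = 0.0146 mA.
I_C = β·I_B = 50×0.0146 = 0.73 mA, and I_E = (β+1)I_B = 0.745 mA.
V_CE = V_CC − I_C·R_C − I_E·R_E = 13 − 0.73×1 − 0.745×0.82 = 11.7 V.
V_CE = 11.7 V > 0.2 V confirms active-region operation.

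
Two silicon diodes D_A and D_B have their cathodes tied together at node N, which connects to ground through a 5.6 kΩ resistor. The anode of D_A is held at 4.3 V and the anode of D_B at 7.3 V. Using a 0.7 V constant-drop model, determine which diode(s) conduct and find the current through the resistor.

Only D_B conducts; I_R ≈ 1.2 mA

Assume both conduct. Then node N would need to be at both 4.3−0.7 = 3.6 V and 7.3−0.7 = 6.6 V, which is impossible.
Assume only D_B conducts: V_N = 7.3 − 0.7 = 6.6 V, so I_R = 6.6/5.6 = 1.18 mA.
Check D_A: its anode-to-cathode voltage is 4.3 − 6.6 = -2.3 V < 0.7 V, so it is off. The assumption is consistent.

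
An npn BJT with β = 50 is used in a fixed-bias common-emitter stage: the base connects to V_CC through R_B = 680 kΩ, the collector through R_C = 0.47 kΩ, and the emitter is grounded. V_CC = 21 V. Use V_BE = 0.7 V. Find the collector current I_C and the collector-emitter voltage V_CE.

Base loop: V_CC = I_B·R_B + V_BE, so I_B = (21 − 0.7)/680 kΩ = 0.0299 mA.
In the active region I_C = β·I_B = 50 × 0.0299 = 1.49 mA.
Collector loop: V_CE = V_CC − I_C·R_C = 21 − 1.49×0.47 = 20.3 V.
Since V_CE = 20.3 V > V_CE(sat) ≈ 0.2 V, the transistor is in the active region as assumed.

I_C ≈ 1.5 mA, V_CE ≈ 20 V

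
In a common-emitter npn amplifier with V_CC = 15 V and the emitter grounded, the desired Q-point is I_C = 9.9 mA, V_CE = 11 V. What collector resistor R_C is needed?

R_C ≈ 0.4 kΩ

Collector loop: V_CC = I_C·R_C + V_CE.
R_C = (V_CC − V_CE)/I_C = (15 − 11)/9.9 = 0.404 kΩ.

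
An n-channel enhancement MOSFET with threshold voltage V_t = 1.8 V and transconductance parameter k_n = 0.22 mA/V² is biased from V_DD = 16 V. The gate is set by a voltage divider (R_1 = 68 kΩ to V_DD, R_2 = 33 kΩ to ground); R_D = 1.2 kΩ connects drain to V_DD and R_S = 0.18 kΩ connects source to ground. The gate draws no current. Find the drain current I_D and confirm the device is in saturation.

V_G = V_DD·R_2/(R_1+R_2) = 16×33/101 = 5.23 V.
Assume saturation: I_D = (k_n/2)(V_GS − V_t)² with V_GS = V_G − I_D·R_S = 5.23 − 0.18·I_D.
Substituting gives 0.00356·I_D² − 1.14·I_D + 1.29 = 0, with roots I_D = 1.14 or 318 mA.
The root I_D = 318 mA gives V_GS = -51.9 V ≤ V_t, so take I_D = 1.14 mA.
Then V_GS = 5.02 V and V_DS = V_DD − I_D(R_D+R_S) = 16 − 1.14×1.38 = 14.4 V.
Saturation requires V_DS ≥ V_GS − V_t = 3.22 V; 14.4 ≥ 3.22 ✓.

I_D ≈ 1.1 mA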